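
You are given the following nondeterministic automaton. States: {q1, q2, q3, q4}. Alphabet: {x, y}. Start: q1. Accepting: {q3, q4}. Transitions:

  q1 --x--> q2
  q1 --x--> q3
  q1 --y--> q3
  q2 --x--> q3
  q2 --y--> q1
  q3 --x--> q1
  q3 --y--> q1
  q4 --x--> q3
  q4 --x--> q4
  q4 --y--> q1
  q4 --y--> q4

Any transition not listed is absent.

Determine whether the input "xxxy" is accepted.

Yes

Start in {q1}.
Read 'x': q1→{q2, q3}; now {q2, q3}.
Read 'x': q2→{q3}, q3→{q1}; now {q1, q3}.
Read 'x': q1→{q2, q3}, q3→{q1}; now {q1, q2, q3}.
Read 'y': q1→{q3}, q2→{q1}, q3→{q1}; now {q1, q3}.
The final set {q1, q3} contains the accepting state q3.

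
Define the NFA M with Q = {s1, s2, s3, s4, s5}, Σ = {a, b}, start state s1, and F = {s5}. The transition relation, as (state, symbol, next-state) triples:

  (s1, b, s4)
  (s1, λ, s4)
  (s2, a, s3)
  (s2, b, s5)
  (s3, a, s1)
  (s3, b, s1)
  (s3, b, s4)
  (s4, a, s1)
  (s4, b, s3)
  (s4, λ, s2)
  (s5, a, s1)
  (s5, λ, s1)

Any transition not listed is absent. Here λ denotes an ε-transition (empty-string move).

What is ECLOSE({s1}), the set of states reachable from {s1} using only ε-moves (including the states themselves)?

Begin with {s1}.
ε-move s1 → s4; add s4.
ε-move s4 → s2; add s2.

{s1, s2, s4}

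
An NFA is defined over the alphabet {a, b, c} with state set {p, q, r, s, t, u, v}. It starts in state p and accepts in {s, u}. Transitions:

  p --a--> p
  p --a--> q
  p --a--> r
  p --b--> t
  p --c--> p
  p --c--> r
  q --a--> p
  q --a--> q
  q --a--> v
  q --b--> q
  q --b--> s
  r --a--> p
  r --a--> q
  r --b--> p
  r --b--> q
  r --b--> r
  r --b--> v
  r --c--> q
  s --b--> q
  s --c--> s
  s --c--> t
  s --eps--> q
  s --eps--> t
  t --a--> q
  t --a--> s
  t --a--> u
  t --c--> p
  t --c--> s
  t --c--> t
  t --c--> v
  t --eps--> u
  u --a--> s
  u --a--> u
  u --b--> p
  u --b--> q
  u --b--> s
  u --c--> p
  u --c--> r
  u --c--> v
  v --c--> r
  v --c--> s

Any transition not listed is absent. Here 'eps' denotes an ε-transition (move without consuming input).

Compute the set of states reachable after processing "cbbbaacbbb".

Start in {p}.
Read 'c': {p} → {p, r}.
Read 'b': {p, r} → {p, q, r, t, u, v}.
Read 'b': {p, q, r, t, u, v} → {p, q, r, s, t, u, v}.
Read 'b': {p, q, r, s, t, u, v} → {p, q, r, s, t, u, v}.
Read 'a': {p, q, r, s, t, u, v} → {p, q, r, s, t, u, v}.
Read 'a': {p, q, r, s, t, u, v} → {p, q, r, s, t, u, v}.
Read 'c': {p, q, r, s, t, u, v} → {p, q, r, s, t, u, v}.
Read 'b': {p, q, r, s, t, u, v} → {p, q, r, s, t, u, v}.
Read 'b': {p, q, r, s, t, u, v} → {p, q, r, s, t, u, v}.
Read 'b': {p, q, r, s, t, u, v} → {p, q, r, s, t, u, v}.

{p, q, r, s, t, u, v}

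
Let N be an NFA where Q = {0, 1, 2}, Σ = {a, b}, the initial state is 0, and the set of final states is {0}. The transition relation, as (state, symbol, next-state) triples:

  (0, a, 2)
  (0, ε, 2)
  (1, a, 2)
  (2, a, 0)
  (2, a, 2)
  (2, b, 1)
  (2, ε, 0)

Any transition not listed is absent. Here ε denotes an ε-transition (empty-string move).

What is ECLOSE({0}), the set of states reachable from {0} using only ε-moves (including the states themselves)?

{0, 2}

Begin with {0}.
ε-move 0 → 2; add 2.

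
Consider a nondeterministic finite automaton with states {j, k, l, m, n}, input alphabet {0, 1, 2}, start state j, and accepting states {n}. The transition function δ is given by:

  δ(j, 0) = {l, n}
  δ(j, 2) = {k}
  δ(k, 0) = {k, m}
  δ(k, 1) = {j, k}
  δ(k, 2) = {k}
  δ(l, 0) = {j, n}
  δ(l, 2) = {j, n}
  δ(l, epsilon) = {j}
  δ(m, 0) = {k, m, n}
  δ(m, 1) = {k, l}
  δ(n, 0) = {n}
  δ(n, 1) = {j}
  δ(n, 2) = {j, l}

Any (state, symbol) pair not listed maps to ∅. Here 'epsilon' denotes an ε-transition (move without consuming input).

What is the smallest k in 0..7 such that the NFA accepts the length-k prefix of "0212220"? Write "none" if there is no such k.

1

Start in {j}.
Read '0': {j} → {j, l, n}.
None of the earlier sets intersect F, but {j, l, n} does.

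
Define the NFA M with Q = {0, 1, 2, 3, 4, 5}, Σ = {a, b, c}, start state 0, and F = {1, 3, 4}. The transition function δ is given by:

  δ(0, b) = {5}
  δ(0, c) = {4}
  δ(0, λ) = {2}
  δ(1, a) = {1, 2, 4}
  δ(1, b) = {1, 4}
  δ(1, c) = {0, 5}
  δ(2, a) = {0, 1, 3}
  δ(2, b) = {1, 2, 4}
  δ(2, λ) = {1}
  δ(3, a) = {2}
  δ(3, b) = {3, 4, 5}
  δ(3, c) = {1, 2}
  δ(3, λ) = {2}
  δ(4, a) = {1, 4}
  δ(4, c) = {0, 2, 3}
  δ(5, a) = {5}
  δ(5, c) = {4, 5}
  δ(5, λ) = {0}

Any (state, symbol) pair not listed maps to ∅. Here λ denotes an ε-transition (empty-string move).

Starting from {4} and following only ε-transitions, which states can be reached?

Begin with {4}.
No ε-moves leave this set, so the closure equals the set itself.

{4}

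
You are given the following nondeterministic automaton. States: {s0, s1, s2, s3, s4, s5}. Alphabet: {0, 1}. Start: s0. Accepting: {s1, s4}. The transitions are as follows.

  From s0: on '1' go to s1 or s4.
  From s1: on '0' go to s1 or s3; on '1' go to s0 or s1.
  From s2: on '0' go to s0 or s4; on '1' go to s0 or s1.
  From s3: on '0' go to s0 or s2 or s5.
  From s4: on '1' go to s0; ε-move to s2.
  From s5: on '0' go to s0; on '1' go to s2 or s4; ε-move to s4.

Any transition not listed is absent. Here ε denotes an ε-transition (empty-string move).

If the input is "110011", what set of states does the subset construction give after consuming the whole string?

Start in {s0}.
Read '1': {s0} → {s1, s2, s4}.
Read '1': {s1, s2, s4} → {s0, s1}.
Read '0': {s0, s1} → {s1, s3}.
Read '0': {s1, s3} → {s0, s1, s2, s3, s4, s5}.
Read '1': {s0, s1, s2, s3, s4, s5} → {s0, s1, s2, s4}.
Read '1': {s0, s1, s2, s4} → {s0, s1, s2, s4}.

{s0, s1, s2, s4}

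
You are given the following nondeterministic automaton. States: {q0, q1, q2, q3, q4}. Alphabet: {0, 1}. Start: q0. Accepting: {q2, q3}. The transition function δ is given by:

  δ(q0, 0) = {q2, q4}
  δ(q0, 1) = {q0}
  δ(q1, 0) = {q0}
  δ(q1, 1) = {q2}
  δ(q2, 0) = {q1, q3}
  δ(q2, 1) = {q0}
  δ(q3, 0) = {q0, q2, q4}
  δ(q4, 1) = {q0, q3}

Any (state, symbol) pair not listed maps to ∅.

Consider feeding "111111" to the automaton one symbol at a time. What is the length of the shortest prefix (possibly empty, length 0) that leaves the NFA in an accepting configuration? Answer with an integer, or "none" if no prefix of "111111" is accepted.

none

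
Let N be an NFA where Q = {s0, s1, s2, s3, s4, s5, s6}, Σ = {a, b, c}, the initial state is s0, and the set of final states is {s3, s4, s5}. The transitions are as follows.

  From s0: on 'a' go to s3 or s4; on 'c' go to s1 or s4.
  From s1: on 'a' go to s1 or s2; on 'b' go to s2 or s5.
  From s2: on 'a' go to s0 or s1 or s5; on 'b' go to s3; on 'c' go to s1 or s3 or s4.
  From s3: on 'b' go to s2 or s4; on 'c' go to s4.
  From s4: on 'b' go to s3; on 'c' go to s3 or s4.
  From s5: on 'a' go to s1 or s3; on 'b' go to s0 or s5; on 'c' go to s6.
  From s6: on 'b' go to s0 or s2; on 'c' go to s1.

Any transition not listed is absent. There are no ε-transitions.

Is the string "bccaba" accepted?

Start in {s0}.
Read 'b': s0→∅; now ∅.
The set is empty and remains empty for the remaining 5 symbols.
The final set ∅ contains no accepting state.

No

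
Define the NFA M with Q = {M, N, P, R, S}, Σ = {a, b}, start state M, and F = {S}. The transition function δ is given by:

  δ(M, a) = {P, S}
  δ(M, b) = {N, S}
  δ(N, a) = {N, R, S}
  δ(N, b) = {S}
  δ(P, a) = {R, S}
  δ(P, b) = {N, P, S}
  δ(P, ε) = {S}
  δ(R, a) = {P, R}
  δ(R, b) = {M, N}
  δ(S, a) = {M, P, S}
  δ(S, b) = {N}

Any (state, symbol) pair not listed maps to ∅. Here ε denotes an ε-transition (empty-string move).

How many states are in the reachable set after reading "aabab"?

4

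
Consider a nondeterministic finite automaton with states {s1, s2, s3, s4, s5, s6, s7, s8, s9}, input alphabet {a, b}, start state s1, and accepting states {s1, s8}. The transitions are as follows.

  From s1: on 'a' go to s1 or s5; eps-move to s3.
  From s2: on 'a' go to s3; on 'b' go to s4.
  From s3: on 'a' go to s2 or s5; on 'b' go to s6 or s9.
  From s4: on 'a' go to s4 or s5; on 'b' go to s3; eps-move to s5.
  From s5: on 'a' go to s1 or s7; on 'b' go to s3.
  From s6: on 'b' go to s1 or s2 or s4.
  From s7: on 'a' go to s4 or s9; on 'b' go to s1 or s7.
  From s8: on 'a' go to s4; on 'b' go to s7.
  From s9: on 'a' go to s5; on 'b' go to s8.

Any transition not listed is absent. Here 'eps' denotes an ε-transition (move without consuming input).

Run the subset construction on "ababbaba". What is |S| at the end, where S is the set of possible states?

7

Start: ε-closure({s1}) = {s1, s3}.
Read 'a': s1→{s1, s5}, s3→{s2, s5}; union {s1, s2, s5}; ε-closure = {s1, s2, s3, s5}.
Read 'b': s1→∅, s2→{s4}, s3→{s6, s9}, s5→{s3}; union {s3, s4, s6, s9}; ε-closure = {s3, s4, s5, s6, s9}.
Read 'a': s3→{s2, s5}, s4→{s4, s5}, s5→{s1, s7}, s6→∅, s9→{s5}; union {s1, s2, s4, s5, s7}; ε-closure = {s1, s2, s3, s4, s5, s7}.
Read 'b': s1→∅, s2→{s4}, s3→{s6, s9}, s4→{s3}, s5→{s3}, s7→{s1, s7}; union {s1, s3, s4, s6, s7, s9}; ε-closure = {s1, s3, s4, s5, s6, s7, s9}.
Read 'b': s1→∅, s3→{s6, s9}, s4→{s3}, s5→{s3}, s6→{s1, s2, s4}, s7→{s1, s7}, s9→{s8}; union {s1, s2, s3, s4, s6, s7, s8, s9}; ε-closure = {s1, s2, s3, s4, s5, s6, s7, s8, s9}.
Read 'a': s1→{s1, s5}, s2→{s3}, s3→{s2, s5}, s4→{s4, s5}, s5→{s1, s7}, s6→∅, s7→{s4, s9}, s8→{s4}, s9→{s5}; now {s1, s2, s3, s4, s5, s7, s9}.
Read 'b': s1→∅, s2→{s4}, s3→{s6, s9}, s4→{s3}, s5→{s3}, s7→{s1, s7}, s9→{s8}; union {s1, s3, s4, s6, s7, s8, s9}; ε-closure = {s1, s3, s4, s5, s6, s7, s8, s9}.
Read 'a': s1→{s1, s5}, s3→{s2, s5}, s4→{s4, s5}, s5→{s1, s7}, s6→∅, s7→{s4, s9}, s8→{s4}, s9→{s5}; union {s1, s2, s4, s5, s7, s9}; ε-closure = {s1, s2, s3, s4, s5, s7, s9}.
That set has 7 states.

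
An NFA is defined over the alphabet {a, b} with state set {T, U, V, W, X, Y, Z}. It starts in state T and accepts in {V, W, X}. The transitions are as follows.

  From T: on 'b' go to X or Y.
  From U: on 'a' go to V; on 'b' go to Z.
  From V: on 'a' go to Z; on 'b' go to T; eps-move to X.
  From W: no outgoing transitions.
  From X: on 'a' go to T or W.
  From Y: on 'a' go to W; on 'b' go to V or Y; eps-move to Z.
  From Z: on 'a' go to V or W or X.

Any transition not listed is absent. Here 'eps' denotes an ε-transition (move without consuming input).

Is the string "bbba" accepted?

Yes

Start in {T}.
Read 'b': {T} → {X, Y, Z}.
Read 'b': {X, Y, Z} → {V, X, Y, Z}.
Read 'b': {V, X, Y, Z} → {T, V, X, Y, Z}.
Read 'a': {T, V, X, Y, Z} → {T, V, W, X, Z}.
The final set {T, V, W, X, Z} contains the accepting states V, W, X.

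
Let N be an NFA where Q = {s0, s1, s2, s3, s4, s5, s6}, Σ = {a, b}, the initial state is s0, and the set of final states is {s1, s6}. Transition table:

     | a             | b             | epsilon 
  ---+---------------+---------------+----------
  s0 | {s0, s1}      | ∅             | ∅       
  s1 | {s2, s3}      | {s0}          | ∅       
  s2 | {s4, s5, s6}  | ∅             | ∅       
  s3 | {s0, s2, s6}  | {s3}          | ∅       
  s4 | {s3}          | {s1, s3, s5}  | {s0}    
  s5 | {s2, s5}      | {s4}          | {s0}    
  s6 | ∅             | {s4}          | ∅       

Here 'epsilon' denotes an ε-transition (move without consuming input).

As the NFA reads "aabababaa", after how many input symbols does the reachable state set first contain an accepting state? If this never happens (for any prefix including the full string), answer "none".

Start in {s0}.
Read 'a': s0→{s0, s1}; now {s0, s1}.
None of the earlier sets intersect F, but {s0, s1} does.

1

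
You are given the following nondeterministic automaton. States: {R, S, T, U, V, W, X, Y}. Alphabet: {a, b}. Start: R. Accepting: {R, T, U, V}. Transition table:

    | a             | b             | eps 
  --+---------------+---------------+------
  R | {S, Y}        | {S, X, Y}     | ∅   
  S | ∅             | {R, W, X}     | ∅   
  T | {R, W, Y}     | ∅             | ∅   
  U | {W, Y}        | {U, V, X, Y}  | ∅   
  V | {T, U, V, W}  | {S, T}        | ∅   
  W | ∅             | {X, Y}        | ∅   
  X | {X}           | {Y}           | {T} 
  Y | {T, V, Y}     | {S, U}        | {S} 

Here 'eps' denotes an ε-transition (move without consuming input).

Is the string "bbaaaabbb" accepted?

Yes

Start in {R}.
Read 'b': R→{S, X, Y}; union {S, X, Y}; ε-closure = {S, T, X, Y}.
Read 'b': S→{R, W, X}, T→∅, X→{Y}, Y→{S, U}; union {R, S, U, W, X, Y}; ε-closure = {R, S, T, U, W, X, Y}.
Read 'a': R→{S, Y}, S→∅, T→{R, W, Y}, U→{W, Y}, W→∅, X→{X}, Y→{T, V, Y}; now {R, S, T, V, W, X, Y}.
Read 'a': R→{S, Y}, S→∅, T→{R, W, Y}, V→{T, U, V, W}, W→∅, X→{X}, Y→{T, V, Y}; now {R, S, T, U, V, W, X, Y}.
Read 'a': R→{S, Y}, S→∅, T→{R, W, Y}, U→{W, Y}, V→{T, U, V, W}, W→∅, X→{X}, Y→{T, V, Y}; now {R, S, T, U, V, W, X, Y}.
Read 'a': R→{S, Y}, S→∅, T→{R, W, Y}, U→{W, Y}, V→{T, U, V, W}, W→∅, X→{X}, Y→{T, V, Y}; now {R, S, T, U, V, W, X, Y}.
Read 'b': R→{S, X, Y}, S→{R, W, X}, T→∅, U→{U, V, X, Y}, V→{S, T}, W→{X, Y}, X→{Y}, Y→{S, U}; now {R, S, T, U, V, W, X, Y}.
Read 'b': R→{S, X, Y}, S→{R, W, X}, T→∅, U→{U, V, X, Y}, V→{S, T}, W→{X, Y}, X→{Y}, Y→{S, U}; now {R, S, T, U, V, W, X, Y}.
Read 'b': R→{S, X, Y}, S→{R, W, X}, T→∅, U→{U, V, X, Y}, V→{S, T}, W→{X, Y}, X→{Y}, Y→{S, U}; now {R, S, T, U, V, W, X, Y}.
The final set {R, S, T, U, V, W, X, Y} contains the accepting states R, T, U, V.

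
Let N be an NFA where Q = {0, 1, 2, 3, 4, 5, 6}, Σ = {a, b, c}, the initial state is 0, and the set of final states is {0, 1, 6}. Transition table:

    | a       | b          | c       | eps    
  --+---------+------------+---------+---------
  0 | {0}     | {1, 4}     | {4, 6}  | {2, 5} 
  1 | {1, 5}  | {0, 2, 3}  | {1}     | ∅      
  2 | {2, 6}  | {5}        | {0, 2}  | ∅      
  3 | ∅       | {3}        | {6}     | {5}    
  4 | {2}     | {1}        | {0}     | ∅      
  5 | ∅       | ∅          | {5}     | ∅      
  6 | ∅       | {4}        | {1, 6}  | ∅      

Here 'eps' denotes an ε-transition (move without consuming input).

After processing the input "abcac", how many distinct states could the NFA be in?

6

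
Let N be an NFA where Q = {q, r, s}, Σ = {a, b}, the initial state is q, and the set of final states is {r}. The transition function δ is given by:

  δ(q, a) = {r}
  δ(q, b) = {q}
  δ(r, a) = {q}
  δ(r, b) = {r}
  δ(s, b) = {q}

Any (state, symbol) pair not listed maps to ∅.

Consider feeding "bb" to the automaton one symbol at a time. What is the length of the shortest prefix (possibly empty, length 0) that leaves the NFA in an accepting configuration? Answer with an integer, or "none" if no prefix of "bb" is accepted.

Start in {q}.
Read 'b': {q} → {q}.
Read 'b': {q} → {q}.
No reachable set along the way intersects F.

none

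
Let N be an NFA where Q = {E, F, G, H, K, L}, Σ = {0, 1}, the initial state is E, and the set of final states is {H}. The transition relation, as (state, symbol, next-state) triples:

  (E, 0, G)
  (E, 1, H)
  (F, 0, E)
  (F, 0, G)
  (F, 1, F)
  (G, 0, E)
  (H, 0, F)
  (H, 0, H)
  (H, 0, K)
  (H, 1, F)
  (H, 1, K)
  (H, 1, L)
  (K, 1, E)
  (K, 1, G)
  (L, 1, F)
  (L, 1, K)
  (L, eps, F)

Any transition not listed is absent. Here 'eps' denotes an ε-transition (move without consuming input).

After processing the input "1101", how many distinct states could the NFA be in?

1

Start in {E}.
Read '1': {E} → {H}.
Read '1': {H} → {F, K, L}.
Read '0': {F, K, L} → {E, G}.
Read '1': {E, G} → {H}.
That set has 1 state.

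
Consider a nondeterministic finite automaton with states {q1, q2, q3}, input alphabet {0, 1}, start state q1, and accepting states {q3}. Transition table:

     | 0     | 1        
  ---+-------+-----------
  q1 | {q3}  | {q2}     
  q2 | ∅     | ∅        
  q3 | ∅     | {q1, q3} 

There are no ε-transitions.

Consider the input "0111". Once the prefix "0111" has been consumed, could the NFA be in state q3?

Start in {q1}.
Read '0': q1→{q3}; now {q3}.
Read '1': q3→{q1, q3}; now {q1, q3}.
Read '1': q1→{q2}, q3→{q1, q3}; now {q1, q2, q3}.
Read '1': q1→{q2}, q2→∅, q3→{q1, q3}; now {q1, q2, q3}.
State q3 is in {q1, q2, q3}.

Yes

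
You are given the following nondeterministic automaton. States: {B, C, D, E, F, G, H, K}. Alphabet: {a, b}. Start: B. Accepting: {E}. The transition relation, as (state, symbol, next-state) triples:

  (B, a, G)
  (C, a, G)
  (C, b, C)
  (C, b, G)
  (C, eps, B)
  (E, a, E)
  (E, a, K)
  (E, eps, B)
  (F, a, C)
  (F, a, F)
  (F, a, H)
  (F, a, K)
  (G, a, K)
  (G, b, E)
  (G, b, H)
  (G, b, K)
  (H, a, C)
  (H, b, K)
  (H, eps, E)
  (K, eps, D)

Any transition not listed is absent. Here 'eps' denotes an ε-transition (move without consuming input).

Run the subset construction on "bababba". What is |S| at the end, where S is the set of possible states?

Start in {B}.
Read 'b': B→∅; now ∅.
The set is empty and remains empty for the remaining 6 symbols.
That set has 0 states.

0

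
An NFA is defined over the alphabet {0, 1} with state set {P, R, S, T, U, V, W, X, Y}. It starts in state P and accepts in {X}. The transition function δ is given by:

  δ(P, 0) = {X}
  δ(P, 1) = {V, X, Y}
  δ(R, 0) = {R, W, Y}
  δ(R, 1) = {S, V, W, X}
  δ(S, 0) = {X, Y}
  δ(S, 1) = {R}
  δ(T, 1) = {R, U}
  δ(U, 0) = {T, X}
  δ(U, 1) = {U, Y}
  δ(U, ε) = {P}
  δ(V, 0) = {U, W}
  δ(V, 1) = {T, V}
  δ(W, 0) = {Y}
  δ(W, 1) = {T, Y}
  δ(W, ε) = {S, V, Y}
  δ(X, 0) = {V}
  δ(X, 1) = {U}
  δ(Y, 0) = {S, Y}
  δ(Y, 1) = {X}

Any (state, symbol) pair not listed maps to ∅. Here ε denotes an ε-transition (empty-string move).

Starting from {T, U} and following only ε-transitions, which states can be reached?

{P, T, U}

Begin with {T, U}.
ε-move U → P; add P.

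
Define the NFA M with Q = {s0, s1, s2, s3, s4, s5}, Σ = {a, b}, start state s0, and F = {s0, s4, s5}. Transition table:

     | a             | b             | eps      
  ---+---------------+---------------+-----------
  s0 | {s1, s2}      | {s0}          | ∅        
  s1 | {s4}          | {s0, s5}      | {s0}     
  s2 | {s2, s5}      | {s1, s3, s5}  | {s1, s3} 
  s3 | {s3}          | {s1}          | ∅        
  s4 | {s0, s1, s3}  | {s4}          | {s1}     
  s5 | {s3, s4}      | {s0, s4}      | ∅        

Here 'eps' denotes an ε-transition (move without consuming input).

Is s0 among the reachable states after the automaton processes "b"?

Start in {s0}.
Read 'b': s0→{s0}; now {s0}.
State s0 is in {s0}.

Yes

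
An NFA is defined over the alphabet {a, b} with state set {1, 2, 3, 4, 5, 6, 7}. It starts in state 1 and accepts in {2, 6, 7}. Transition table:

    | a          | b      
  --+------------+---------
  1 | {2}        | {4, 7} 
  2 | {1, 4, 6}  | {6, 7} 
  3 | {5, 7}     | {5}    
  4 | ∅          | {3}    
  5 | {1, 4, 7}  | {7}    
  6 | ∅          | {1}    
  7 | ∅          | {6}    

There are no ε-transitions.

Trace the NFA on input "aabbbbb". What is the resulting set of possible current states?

Start in {1}.
Read 'a': 1→{2}; now {2}.
Read 'a': 2→{1, 4, 6}; now {1, 4, 6}.
Read 'b': 1→{4, 7}, 4→{3}, 6→{1}; now {1, 3, 4, 7}.
Read 'b': 1→{4, 7}, 3→{5}, 4→{3}, 7→{6}; now {3, 4, 5, 6, 7}.
Read 'b': 3→{5}, 4→{3}, 5→{7}, 6→{1}, 7→{6}; now {1, 3, 5, 6, 7}.
Read 'b': 1→{4, 7}, 3→{5}, 5→{7}, 6→{1}, 7→{6}; now {1, 4, 5, 6, 7}.
Read 'b': 1→{4, 7}, 4→{3}, 5→{7}, 6→{1}, 7→{6}; now {1, 3, 4, 6, 7}.

{1, 3, 4, 6, 7}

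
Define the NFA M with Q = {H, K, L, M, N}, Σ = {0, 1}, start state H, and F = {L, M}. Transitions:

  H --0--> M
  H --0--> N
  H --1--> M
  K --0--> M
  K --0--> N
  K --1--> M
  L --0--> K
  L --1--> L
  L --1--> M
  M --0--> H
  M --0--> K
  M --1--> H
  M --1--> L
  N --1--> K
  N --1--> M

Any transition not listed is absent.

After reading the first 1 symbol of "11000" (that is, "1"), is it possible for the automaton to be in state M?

Yes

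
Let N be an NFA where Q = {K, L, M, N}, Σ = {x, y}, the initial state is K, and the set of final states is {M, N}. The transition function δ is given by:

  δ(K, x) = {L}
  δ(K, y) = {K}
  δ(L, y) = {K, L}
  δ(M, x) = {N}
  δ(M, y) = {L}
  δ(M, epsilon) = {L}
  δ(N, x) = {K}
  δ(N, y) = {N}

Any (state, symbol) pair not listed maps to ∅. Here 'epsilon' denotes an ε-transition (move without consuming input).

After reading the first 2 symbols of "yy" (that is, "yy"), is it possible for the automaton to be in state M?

Start in {K}.
Read 'y': K→{K}; now {K}.
Read 'y': K→{K}; now {K}.
State M is not in {K}.

No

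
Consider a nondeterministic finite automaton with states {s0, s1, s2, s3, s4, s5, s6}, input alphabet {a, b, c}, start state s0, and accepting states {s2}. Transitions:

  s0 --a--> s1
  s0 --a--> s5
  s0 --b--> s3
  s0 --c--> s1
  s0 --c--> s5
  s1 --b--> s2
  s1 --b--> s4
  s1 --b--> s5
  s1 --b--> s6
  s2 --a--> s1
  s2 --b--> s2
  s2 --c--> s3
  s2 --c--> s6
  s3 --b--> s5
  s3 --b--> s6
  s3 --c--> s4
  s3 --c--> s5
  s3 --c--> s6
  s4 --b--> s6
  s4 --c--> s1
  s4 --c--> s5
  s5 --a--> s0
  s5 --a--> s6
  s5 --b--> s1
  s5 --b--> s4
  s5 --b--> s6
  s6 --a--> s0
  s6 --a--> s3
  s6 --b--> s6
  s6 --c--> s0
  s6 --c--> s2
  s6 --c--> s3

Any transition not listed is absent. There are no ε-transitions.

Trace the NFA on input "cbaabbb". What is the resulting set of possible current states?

Start in {s0}.
Read 'c': s0→{s1, s5}; now {s1, s5}.
Read 'b': s1→{s2, s4, s5, s6}, s5→{s1, s4, s6}; now {s1, s2, s4, s5, s6}.
Read 'a': s1→∅, s2→{s1}, s4→∅, s5→{s0, s6}, s6→{s0, s3}; now {s0, s1, s3, s6}.
Read 'a': s0→{s1, s5}, s1→∅, s3→∅, s6→{s0, s3}; now {s0, s1, s3, s5}.
Read 'b': s0→{s3}, s1→{s2, s4, s5, s6}, s3→{s5, s6}, s5→{s1, s4, s6}; now {s1, s2, s3, s4, s5, s6}.
Read 'b': s1→{s2, s4, s5, s6}, s2→{s2}, s3→{s5, s6}, s4→{s6}, s5→{s1, s4, s6}, s6→{s6}; now {s1, s2, s4, s5, s6}.
Read 'b': s1→{s2, s4, s5, s6}, s2→{s2}, s4→{s6}, s5→{s1, s4, s6}, s6→{s6}; now {s1, s2, s4, s5, s6}.

{s1, s2, s4, s5, s6}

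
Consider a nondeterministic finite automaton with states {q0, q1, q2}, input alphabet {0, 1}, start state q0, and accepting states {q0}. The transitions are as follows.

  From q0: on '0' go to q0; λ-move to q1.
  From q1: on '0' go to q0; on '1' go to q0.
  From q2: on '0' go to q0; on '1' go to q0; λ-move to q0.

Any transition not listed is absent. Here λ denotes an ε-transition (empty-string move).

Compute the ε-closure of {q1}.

Begin with {q1}.
No ε-moves leave this set, so the closure equals the set itself.

{q1}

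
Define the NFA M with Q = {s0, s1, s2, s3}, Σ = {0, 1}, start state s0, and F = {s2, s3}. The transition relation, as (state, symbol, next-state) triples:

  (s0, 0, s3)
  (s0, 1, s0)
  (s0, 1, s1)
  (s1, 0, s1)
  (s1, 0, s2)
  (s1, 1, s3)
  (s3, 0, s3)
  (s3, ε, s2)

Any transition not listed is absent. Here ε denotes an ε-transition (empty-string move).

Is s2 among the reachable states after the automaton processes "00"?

Start in {s0}.
Read '0': {s0} → {s2, s3}.
Read '0': {s2, s3} → {s2, s3}.
State s2 is in {s2, s3}.

Yes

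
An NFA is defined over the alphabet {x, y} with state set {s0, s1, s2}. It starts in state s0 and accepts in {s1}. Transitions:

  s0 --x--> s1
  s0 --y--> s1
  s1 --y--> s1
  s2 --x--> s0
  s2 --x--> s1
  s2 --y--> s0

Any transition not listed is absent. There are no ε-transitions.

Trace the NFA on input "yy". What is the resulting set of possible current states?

Start in {s0}.
Read 'y': {s0} → {s1}.
Read 'y': {s1} → {s1}.

{s1}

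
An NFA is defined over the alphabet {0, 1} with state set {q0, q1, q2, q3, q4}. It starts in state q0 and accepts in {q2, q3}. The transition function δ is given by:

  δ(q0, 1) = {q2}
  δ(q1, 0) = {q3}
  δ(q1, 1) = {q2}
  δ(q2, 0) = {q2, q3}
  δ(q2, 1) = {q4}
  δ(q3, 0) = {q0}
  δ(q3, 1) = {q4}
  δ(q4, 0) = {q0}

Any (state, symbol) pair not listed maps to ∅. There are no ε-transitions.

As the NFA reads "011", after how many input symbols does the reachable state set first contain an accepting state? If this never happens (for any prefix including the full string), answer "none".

Start in {q0}.
Read '0': q0→∅; now ∅.
The set is empty and remains empty for the remaining 2 symbols.
No reachable set along the way intersects F.

none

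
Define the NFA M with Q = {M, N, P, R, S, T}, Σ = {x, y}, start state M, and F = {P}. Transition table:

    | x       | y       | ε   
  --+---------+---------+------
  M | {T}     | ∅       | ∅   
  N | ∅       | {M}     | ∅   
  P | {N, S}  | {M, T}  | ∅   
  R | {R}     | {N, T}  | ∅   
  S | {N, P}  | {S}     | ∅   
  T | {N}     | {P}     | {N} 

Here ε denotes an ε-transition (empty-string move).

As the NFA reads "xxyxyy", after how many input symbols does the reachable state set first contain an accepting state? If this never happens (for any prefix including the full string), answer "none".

Start in {M}.
Read 'x': {M} → {N, T}.
Read 'x': {N, T} → {N}.
Read 'y': {N} → {M}.
Read 'x': {M} → {N, T}.
Read 'y': {N, T} → {M, P}.
None of the earlier sets intersect F, but {M, P} does.

5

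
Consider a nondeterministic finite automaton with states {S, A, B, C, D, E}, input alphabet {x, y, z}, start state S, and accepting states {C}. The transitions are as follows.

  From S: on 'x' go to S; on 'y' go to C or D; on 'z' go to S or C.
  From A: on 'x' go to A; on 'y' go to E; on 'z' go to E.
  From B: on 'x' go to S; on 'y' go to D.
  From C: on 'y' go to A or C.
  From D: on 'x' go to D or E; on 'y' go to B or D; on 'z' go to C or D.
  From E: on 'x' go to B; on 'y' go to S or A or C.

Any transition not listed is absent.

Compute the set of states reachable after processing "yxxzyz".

Start in {S}.
Read 'y': S→{C, D}; now {C, D}.
Read 'x': C→∅, D→{D, E}; now {D, E}.
Read 'x': D→{D, E}, E→{B}; now {B, D, E}.
Read 'z': B→∅, D→{C, D}, E→∅; now {C, D}.
Read 'y': C→{A, C}, D→{B, D}; now {A, B, C, D}.
Read 'z': A→{E}, B→∅, C→∅, D→{C, D}; now {C, D, E}.

{C, D, E}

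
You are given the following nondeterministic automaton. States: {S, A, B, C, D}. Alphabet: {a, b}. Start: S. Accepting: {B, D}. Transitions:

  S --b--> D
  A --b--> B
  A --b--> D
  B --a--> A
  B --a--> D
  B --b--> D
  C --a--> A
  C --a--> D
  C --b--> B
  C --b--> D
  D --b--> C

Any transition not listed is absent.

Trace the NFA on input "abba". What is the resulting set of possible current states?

Start in {S}.
Read 'a': {S} → ∅.
The set is empty and remains empty for the remaining 3 symbols.

∅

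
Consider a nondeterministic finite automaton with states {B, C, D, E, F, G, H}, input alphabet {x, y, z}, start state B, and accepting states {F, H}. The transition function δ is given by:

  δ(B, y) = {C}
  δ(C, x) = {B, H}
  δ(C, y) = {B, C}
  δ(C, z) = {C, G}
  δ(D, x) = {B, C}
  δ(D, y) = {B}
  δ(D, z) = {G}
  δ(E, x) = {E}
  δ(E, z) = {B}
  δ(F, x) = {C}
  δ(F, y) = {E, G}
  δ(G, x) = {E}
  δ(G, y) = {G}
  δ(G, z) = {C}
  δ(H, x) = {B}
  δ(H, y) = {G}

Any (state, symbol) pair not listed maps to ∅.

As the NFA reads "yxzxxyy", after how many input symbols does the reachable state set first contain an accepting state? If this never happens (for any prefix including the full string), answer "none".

2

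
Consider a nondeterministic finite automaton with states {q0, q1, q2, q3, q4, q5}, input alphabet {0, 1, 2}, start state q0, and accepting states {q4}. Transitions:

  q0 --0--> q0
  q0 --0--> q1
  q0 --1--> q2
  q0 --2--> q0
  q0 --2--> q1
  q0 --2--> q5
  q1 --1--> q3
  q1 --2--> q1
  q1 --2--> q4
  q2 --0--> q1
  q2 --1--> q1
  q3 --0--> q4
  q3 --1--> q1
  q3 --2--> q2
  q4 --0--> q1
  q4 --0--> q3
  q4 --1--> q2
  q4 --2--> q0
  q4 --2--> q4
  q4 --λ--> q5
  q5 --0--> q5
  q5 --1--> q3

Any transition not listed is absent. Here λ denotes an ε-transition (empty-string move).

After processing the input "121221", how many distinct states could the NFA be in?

0

Start in {q0}.
Read '1': {q0} → {q2}.
Read '2': {q2} → ∅.
The set is empty and remains empty for the remaining 4 symbols.
That set has 0 states.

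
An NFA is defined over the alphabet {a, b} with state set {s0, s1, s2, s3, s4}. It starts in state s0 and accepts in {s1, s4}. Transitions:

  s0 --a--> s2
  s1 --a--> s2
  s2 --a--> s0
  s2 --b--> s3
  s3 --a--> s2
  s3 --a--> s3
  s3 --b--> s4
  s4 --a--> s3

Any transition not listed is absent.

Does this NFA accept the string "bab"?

Start in {s0}.
Read 'b': s0→∅; now ∅.
The set is empty and remains empty for the remaining 2 symbols.
The final set ∅ contains no accepting state.

No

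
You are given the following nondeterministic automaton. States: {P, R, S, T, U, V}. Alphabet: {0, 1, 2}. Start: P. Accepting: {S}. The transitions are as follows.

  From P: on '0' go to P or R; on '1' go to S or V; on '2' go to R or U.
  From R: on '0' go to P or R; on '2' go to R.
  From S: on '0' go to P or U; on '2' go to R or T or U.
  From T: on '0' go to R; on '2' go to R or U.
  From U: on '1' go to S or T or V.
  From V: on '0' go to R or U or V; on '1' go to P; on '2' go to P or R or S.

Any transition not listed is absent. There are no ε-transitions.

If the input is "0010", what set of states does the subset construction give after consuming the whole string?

Start in {P}.
Read '0': P→{P, R}; now {P, R}.
Read '0': P→{P, R}, R→{P, R}; now {P, R}.
Read '1': P→{S, V}, R→∅; now {S, V}.
Read '0': S→{P, U}, V→{R, U, V}; now {P, R, U, V}.

{P, R, U, V}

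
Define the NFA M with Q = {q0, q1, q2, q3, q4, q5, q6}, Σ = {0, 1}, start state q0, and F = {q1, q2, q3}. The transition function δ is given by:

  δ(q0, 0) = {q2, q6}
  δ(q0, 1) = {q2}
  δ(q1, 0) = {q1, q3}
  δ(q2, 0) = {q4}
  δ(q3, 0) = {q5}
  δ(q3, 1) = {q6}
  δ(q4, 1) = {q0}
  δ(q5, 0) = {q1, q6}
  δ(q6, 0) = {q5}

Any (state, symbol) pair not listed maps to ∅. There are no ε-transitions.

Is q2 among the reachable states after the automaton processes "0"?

Yes

Start in {q0}.
Read '0': {q0} → {q2, q6}.
State q2 is in {q2, q6}.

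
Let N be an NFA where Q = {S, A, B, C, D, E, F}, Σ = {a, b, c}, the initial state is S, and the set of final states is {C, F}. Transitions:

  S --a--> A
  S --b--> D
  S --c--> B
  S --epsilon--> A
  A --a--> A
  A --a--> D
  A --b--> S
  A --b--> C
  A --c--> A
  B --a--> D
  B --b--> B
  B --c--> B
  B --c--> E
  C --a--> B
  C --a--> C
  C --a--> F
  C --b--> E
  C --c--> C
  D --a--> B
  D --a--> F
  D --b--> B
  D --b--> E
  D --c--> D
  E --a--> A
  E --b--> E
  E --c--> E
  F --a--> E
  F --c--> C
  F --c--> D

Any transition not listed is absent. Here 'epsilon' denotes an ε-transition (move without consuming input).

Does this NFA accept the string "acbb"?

Yes

Start: ε-closure({S}) = {S, A}.
Read 'a': {S, A} → {A, D}.
Read 'c': {A, D} → {A, D}.
Read 'b': {A, D} → {S, A, B, C, E}.
Read 'b': {S, A, B, C, E} → {S, A, B, C, D, E}.
The final set {S, A, B, C, D, E} contains the accepting state C.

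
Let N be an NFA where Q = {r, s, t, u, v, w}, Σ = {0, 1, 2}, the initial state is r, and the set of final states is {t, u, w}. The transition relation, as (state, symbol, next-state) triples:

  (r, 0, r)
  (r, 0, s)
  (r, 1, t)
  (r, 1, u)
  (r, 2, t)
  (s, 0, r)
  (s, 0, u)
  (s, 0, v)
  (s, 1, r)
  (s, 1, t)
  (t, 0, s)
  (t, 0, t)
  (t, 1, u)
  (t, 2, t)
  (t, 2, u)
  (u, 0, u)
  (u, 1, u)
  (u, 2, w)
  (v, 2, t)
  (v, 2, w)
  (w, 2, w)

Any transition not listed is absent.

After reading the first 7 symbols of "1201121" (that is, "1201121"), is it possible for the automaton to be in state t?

No

Start in {r}.
Read '1': {r} → {t, u}.
Read '2': {t, u} → {t, u, w}.
Read '0': {t, u, w} → {s, t, u}.
Read '1': {s, t, u} → {r, t, u}.
Read '1': {r, t, u} → {t, u}.
Read '2': {t, u} → {t, u, w}.
Read '1': {t, u, w} → {u}.
State t is not in {u}.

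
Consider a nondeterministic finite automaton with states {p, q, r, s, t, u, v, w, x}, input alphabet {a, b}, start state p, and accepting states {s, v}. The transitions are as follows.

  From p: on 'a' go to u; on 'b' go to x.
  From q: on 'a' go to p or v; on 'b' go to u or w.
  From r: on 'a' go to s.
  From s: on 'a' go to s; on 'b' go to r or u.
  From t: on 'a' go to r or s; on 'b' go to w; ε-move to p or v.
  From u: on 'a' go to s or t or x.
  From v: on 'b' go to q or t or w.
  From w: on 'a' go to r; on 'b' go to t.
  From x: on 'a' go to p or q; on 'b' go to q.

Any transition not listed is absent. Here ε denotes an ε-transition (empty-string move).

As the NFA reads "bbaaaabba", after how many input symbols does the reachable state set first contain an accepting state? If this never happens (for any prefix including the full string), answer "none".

3

Start in {p}.
Read 'b': p→{x}; now {x}.
Read 'b': x→{q}; now {q}.
Read 'a': q→{p, v}; now {p, v}.
None of the earlier sets intersect F, but {p, v} does.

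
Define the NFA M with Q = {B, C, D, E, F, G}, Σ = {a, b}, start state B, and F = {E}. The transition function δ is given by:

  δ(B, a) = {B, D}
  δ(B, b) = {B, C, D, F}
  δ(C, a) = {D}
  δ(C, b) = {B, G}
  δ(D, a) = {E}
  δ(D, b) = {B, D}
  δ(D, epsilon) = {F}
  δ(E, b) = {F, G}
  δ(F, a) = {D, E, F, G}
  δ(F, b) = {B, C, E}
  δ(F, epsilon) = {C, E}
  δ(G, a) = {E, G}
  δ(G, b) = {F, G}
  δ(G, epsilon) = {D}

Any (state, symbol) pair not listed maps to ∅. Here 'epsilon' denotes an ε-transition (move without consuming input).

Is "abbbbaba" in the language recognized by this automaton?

Start in {B}.
Read 'a': B→{B, D}; union {B, D}; ε-closure = {B, C, D, E, F}.
Read 'b': B→{B, C, D, F}, C→{B, G}, D→{B, D}, E→{F, G}, F→{B, C, E}; now {B, C, D, E, F, G}.
Read 'b': B→{B, C, D, F}, C→{B, G}, D→{B, D}, E→{F, G}, F→{B, C, E}, G→{F, G}; now {B, C, D, E, F, G}.
Read 'b': B→{B, C, D, F}, C→{B, G}, D→{B, D}, E→{F, G}, F→{B, C, E}, G→{F, G}; now {B, C, D, E, F, G}.
Read 'b': B→{B, C, D, F}, C→{B, G}, D→{B, D}, E→{F, G}, F→{B, C, E}, G→{F, G}; now {B, C, D, E, F, G}.
Read 'a': B→{B, D}, C→{D}, D→{E}, E→∅, F→{D, E, F, G}, G→{E, G}; union {B, D, E, F, G}; ε-closure = {B, C, D, E, F, G}.
Read 'b': B→{B, C, D, F}, C→{B, G}, D→{B, D}, E→{F, G}, F→{B, C, E}, G→{F, G}; now {B, C, D, E, F, G}.
Read 'a': B→{B, D}, C→{D}, D→{E}, E→∅, F→{D, E, F, G}, G→{E, G}; union {B, D, E, F, G}; ε-closure = {B, C, D, E, F, G}.
The final set {B, C, D, E, F, G} contains the accepting state E.

Yes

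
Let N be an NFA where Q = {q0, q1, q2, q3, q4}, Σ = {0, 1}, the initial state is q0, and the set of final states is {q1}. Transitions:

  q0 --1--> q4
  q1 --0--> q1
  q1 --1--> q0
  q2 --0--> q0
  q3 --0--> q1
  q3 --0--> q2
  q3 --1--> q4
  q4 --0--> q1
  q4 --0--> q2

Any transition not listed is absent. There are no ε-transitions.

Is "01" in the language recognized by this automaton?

Start in {q0}.
Read '0': {q0} → ∅.
The set is empty and remains empty for the remaining 1 symbol.
The final set ∅ contains no accepting state.

No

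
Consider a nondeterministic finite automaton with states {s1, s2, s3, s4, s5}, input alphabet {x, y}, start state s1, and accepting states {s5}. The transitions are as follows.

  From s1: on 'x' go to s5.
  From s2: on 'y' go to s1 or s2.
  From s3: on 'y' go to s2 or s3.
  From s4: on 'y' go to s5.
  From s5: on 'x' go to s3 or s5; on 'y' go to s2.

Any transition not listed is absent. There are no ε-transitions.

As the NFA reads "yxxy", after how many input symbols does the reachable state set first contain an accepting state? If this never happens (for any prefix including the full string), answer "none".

Start in {s1}.
Read 'y': s1→∅; now ∅.
The set is empty and remains empty for the remaining 3 symbols.
No reachable set along the way intersects F.

none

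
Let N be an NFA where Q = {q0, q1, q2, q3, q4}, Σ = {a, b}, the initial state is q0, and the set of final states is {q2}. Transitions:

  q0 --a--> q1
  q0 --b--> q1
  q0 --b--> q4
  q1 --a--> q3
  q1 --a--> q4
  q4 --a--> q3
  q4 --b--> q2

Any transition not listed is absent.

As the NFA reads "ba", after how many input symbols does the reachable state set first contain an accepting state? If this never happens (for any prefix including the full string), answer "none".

none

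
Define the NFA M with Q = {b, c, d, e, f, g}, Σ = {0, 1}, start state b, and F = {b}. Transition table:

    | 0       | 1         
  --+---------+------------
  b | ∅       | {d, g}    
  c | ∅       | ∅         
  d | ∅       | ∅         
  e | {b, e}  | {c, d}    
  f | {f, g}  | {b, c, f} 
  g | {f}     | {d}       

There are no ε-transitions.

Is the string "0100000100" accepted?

Start in {b}.
Read '0': {b} → ∅.
The set is empty and remains empty for the remaining 9 symbols.
The final set ∅ contains no accepting state.

No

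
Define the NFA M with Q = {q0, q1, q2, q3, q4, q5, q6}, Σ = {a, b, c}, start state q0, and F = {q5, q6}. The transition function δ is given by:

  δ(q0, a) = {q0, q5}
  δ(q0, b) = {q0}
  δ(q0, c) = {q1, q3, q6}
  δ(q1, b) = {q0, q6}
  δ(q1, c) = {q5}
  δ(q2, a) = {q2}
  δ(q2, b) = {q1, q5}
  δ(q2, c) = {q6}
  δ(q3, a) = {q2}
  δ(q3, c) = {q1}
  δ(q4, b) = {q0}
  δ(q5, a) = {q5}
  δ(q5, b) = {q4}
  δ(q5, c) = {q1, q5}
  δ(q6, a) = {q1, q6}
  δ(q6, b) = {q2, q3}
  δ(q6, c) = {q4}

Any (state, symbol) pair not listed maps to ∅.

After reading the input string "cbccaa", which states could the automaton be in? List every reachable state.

{q5}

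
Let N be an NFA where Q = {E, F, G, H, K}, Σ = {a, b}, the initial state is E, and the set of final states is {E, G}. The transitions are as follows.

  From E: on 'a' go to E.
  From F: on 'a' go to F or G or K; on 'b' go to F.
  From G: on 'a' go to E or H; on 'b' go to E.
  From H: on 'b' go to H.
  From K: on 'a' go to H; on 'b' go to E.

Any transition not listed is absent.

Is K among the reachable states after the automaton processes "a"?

Start in {E}.
Read 'a': {E} → {E}.
State K is not in {E}.

No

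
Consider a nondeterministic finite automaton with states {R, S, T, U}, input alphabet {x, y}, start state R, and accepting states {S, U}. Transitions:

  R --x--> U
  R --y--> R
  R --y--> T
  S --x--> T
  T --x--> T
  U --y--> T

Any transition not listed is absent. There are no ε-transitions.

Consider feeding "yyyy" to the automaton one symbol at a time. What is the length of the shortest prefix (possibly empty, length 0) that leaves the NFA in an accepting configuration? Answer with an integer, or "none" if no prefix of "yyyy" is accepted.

none

Start in {R}.
Read 'y': R→{R, T}; now {R, T}.
Read 'y': R→{R, T}, T→∅; now {R, T}.
Read 'y': R→{R, T}, T→∅; now {R, T}.
Read 'y': R→{R, T}, T→∅; now {R, T}.
No reachable set along the way intersects F.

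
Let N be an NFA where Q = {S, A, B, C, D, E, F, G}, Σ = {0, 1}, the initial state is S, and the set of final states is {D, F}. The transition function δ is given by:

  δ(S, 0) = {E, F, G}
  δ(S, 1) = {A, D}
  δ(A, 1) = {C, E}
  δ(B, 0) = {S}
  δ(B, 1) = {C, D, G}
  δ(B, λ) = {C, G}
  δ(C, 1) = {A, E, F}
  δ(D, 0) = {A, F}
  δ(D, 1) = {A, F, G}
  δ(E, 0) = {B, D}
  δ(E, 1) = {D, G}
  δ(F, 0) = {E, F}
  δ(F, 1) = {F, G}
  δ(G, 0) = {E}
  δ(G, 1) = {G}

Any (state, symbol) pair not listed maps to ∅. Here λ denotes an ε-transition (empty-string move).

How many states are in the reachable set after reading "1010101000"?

Start in {S}.
Read '1': {S} → {A, D}.
Read '0': {A, D} → {A, F}.
Read '1': {A, F} → {C, E, F, G}.
Read '0': {C, E, F, G} → {B, C, D, E, F, G}.
Read '1': {B, C, D, E, F, G} → {A, C, D, E, F, G}.
Read '0': {A, C, D, E, F, G} → {A, B, C, D, E, F, G}.
Read '1': {A, B, C, D, E, F, G} → {A, C, D, E, F, G}.
Read '0': {A, C, D, E, F, G} → {A, B, C, D, E, F, G}.
Read '0': {A, B, C, D, E, F, G} → {S, A, B, C, D, E, F, G}.
Read '0': {S, A, B, C, D, E, F, G} → {S, A, B, C, D, E, F, G}.
That set has 8 states.

8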